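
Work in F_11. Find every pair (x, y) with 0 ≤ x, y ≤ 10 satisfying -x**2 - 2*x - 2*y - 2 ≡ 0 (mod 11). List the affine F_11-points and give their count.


Affine F_11-points: {(0, 10), (1, 3), (2, 6), (3, 8), (4, 9), (5, 9), (6, 8), (7, 6), (8, 3), (9, 10), (10, 5)}; count = 11.

For each of the 121 pairs (x, y) ∈ F_11², evaluate f(x, y) mod 11. Record the zeros.
  x = 0: [0↦9, 1↦7, 2↦5, 3↦3, 4↦1, 5↦10, 6↦8, 7↦6, 8↦4, 9↦2, 10↦0]  zeros at y ∈ {10}
  x = 1: [0↦6, 1↦4, 2↦2, 3↦0, 4↦9, 5↦7, 6↦5, 7↦3, 8↦1, 9↦10, 10↦8]  zeros at y ∈ {3}
  x = 2: [0↦1, 1↦10, 2↦8, 3↦6, 4↦4, 5↦2, 6↦0, 7↦9, 8↦7, 9↦5, 10↦3]  zeros at y ∈ {6}
  x = 3: [0↦5, 1↦3, 2↦1, 3↦10, 4↦8, 5↦6, 6↦4, 7↦2, 8↦0, 9↦9, 10↦7]  zeros at y ∈ {8}
  x = 4: [0↦7, 1↦5, 2↦3, 3↦1, 4↦10, 5↦8, 6↦6, 7↦4, 8↦2, 9↦0, 10↦9]  zeros at y ∈ {9}
  x = 5: [0↦7, 1↦5, 2↦3, 3↦1, 4↦10, 5↦8, 6↦6, 7↦4, 8↦2, 9↦0, 10↦9]  zeros at y ∈ {9}
  x = 6: [0↦5, 1↦3, 2↦1, 3↦10, 4↦8, 5↦6, 6↦4, 7↦2, 8↦0, 9↦9, 10↦7]  zeros at y ∈ {8}
  x = 7: [0↦1, 1↦10, 2↦8, 3↦6, 4↦4, 5↦2, 6↦0, 7↦9, 8↦7, 9↦5, 10↦3]  zeros at y ∈ {6}
  x = 8: [0↦6, 1↦4, 2↦2, 3↦0, 4↦9, 5↦7, 6↦5, 7↦3, 8↦1, 9↦10, 10↦8]  zeros at y ∈ {3}
  x = 9: [0↦9, 1↦7, 2↦5, 3↦3, 4↦1, 5↦10, 6↦8, 7↦6, 8↦4, 9↦2, 10↦0]  zeros at y ∈ {10}
  x = 10: [0↦10, 1↦8, 2↦6, 3↦4, 4↦2, 5↦0, 6↦9, 7↦7, 8↦5, 9↦3, 10↦1]  zeros at y ∈ {5}
Collecting zeros: affine points = {(0, 10), (1, 3), (2, 6), (3, 8), (4, 9), (5, 9), (6, 8), (7, 6), (8, 3), (9, 10), (10, 5)}.
Total count |C(F_11)_aff| = 11.


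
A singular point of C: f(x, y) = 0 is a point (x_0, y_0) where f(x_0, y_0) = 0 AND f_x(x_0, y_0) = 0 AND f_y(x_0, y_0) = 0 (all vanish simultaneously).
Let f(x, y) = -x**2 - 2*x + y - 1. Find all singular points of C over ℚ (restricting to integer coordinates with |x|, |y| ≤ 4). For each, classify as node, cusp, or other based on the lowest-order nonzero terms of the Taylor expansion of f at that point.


No singular points in the scanned grid; C is smooth there.

Compute partial derivatives:
  f_x = -2*x - 2.
  f_y = 1.
f_y = 1 is a nonzero constant, so f_y never vanishes: no point (x, y) can satisfy f = f_x = f_y = 0. In particular no (x, y) ∈ {−4, ..., 4}² is singular; the curve is smooth.


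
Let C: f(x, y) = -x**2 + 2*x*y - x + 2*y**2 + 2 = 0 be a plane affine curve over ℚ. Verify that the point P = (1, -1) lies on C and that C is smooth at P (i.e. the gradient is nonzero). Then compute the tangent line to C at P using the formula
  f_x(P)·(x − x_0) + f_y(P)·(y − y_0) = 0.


Tangent line at P: -5*x - 2*y + 3 = 0.

Step 1: f(1, -1) = 0, so P lies on C.
Step 2: partial derivatives
  f_x(x, y) = -2*x + 2*y - 1, f_y(x, y) = 2*x + 4*y.
  f_x(P) = -5, f_y(P) = -2 (gradient nonzero, so P is smooth).
Step 3: tangent line at P: -5·(x − 1) + -2·(y − -1) = 0.
Expanding: -5*x - 2*y + 3 = 0.


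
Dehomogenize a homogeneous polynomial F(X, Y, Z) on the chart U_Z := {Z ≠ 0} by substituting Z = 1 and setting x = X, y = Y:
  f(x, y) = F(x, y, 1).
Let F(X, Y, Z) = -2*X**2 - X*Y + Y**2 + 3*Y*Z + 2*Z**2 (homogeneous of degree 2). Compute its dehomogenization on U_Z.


f(x, y) = -2*x**2 - x*y + y**2 + 3*y + 2

On U_Z we set Z = 1. Each monomial c·X^i·Y^j·Z^k in F becomes c·x^i·y^j·1^k = c·x^i·y^j.
Substituting Z = 1: F(X, Y, 1) = -2*x**2 - x*y + y**2 + 3*y + 2.
Note: deg(f) ≤ deg(F) = 2; strict inequality happens when F is divisible by Z (lost terms).


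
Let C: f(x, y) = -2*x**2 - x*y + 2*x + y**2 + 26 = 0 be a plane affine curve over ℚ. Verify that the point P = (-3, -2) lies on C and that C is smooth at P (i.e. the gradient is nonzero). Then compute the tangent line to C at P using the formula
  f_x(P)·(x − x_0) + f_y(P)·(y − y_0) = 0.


Tangent line at P: 16*x - y + 46 = 0.

Step 1: f(-3, -2) = 0, so P lies on C.
Step 2: partial derivatives
  f_x(x, y) = -4*x - y + 2, f_y(x, y) = -x + 2*y.
  f_x(P) = 16, f_y(P) = -1 (gradient nonzero, so P is smooth).
Step 3: tangent line at P: 16·(x − -3) + -1·(y − -2) = 0.
Expanding: 16*x - y + 46 = 0.


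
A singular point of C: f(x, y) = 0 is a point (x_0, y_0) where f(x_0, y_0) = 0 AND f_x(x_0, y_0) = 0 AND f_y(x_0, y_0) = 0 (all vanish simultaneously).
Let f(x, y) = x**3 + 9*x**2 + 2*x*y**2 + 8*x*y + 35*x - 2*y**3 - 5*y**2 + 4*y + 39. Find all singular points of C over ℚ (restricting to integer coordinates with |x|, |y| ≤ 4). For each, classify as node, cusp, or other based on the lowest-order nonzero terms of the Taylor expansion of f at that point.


Singular points: {(-3, -2)}; classification: cusp.

Compute partial derivatives:
  f_x = 3*x**2 + 18*x + 2*y**2 + 8*y + 35.
  f_y = 4*x*y + 8*x - 6*y**2 - 10*y + 4.
Scan x_0 ∈ {−4, ..., 4}. For each x_0, f_y(x_0, y) is a polynomial in y; find its integer roots y ∈ {−4, ..., 4}, then test f_x and f at those candidates.
  x = -4: f_y(-4, y) = -6*y**2 - 26*y - 28; vanishes at y ∈ {-2}. (-4, -2): f_x = 3 ≠ 0.
  x = -3: f_y(-3, y) = -6*y**2 - 22*y - 20; vanishes at y ∈ {-2}. (-3, -2): f_x = 0, f = 0 — SINGULAR.
  x = -2: f_y(-2, y) = -6*y**2 - 18*y - 12; vanishes at y ∈ {-2, -1}. (-2, -2): f_x = 3 ≠ 0; (-2, -1): f_x = 5 ≠ 0.
  x = -1: f_y(-1, y) = -6*y**2 - 14*y - 4; vanishes at y ∈ {-2}. (-1, -2): f_x = 12 ≠ 0.
  x = 0: f_y(0, y) = -6*y**2 - 10*y + 4; vanishes at y ∈ {-2}. (0, -2): f_x = 27 ≠ 0.
  x = 1: f_y(1, y) = -6*y**2 - 6*y + 12; vanishes at y ∈ {-2, 1}. (1, -2): f_x = 48 ≠ 0; (1, 1): f_x = 66 ≠ 0.
  x = 2: f_y(2, y) = -6*y**2 - 2*y + 20; vanishes at y ∈ {-2}. (2, -2): f_x = 75 ≠ 0.
  x = 3: f_y(3, y) = -6*y**2 + 2*y + 28; vanishes at y ∈ {-2}. (3, -2): f_x = 108 ≠ 0.
  x = 4: f_y(4, y) = -6*y**2 + 6*y + 36; vanishes at y ∈ {-2, 3}. (4, -2): f_x = 147 ≠ 0; (4, 3): f_x = 197 ≠ 0.
Only singular point on the grid: (-3, -2).
Classify: substitute x = -3 + u, y = -2 + v and expand: f = u**3 + 2*u*v**2 - 2*v**3 + v**2.
No constant or linear terms (consistent with a singular point). Quadratic part: v**2. Cubic part: u**3 + 2*u*v**2 - 2*v**3.
The quadratic part v**2 is a perfect square, so there is a single (double) tangent line v = 0, i.e. y = -2. Restricting the cubic part to that line (v = 0) leaves u**3 ≠ 0, so f is not divisible by v and the branch is v² ≈ -u**3 to lowest order — this is a cusp.
Classification: cusp.


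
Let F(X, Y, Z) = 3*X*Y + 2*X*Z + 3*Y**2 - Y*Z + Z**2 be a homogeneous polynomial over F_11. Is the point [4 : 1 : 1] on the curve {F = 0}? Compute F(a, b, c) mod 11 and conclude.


F(4,1,1) ≡ 1 (mod 11); P is NOT on the curve.

Evaluate F(4, 1, 1) term-by-term (mod 11).
  3*X*Y ↦ 3·4·1·1 = 12
  2*X*Z ↦ 2·4·1·1 = 8
  3*Y**2 ↦ 3·1·1·1 = 3
  -Y*Z ↦ -1·1·1·1 = -1
  Z**2 ↦ 1·1·1·1 = 1
Sum: F(4, 1, 1) = (12) + (8) + (3) + (-1) + (1) = 23.
Reducing mod 11: 23 ≡ 1 (mod 11).
Since F(a, b, c) ≡ 1 ≠ 0 (mod 11), P does NOT lie on the curve.


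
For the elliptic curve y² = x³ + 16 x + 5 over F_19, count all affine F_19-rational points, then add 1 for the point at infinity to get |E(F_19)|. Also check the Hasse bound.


Affine points = {(0, 9), (0, 10), (2, 8), (2, 11), (3, 2), (3, 17), (4, 0), (5, 1), (5, 18), (7, 2), (7, 17), (9, 2), (9, 17), (10, 5), (10, 14), (11, 7), (11, 12), (12, 5), (12, 14), (13, 4), (13, 15), (14, 3), (14, 16), (16, 5), (16, 14), (18, 8), (18, 11)}; affine count = 27; |E(F_19)| = 28.

Discriminant check: Δ ∝ 4a³ + 27b² = 4·16³ + 27·5² = 4·4096 + 27·25 ≡ 16 (mod 19). Nonzero ⇒ E is nonsingular.
For each x ∈ F_19, compute rhs = x³ + 16·x + 5 mod 19, then count y ∈ F_19 with y² ≡ rhs.
  x = 0: rhs = 5, matching y values: 9, 10 (2 points).
  x = 1: rhs = 3, matching y values: none (0 points).
  x = 2: rhs = 7, matching y values: 8, 11 (2 points).
  x = 3: rhs = 4, matching y values: 2, 17 (2 points).
  x = 4: rhs = 0, matching y values: 0 (1 points).
  x = 5: rhs = 1, matching y values: 1, 18 (2 points).
  x = 6: rhs = 13, matching y values: none (0 points).
  x = 7: rhs = 4, matching y values: 2, 17 (2 points).
  x = 8: rhs = 18, matching y values: none (0 points).
  x = 9: rhs = 4, matching y values: 2, 17 (2 points).
  x = 10: rhs = 6, matching y values: 5, 14 (2 points).
  x = 11: rhs = 11, matching y values: 7, 12 (2 points).
  x = 12: rhs = 6, matching y values: 5, 14 (2 points).
  x = 13: rhs = 16, matching y values: 4, 15 (2 points).
  x = 14: rhs = 9, matching y values: 3, 16 (2 points).
  x = 15: rhs = 10, matching y values: none (0 points).
  x = 16: rhs = 6, matching y values: 5, 14 (2 points).
  x = 17: rhs = 3, matching y values: none (0 points).
  x = 18: rhs = 7, matching y values: 8, 11 (2 points).
Total affine count: 27.
Full point count |E(F_19)| = 27 + 1 = 28.
Hasse bound: |28 − (19+1)| = |8| = 8 ≤ 2√19 ≈ 8.7178 ✓.


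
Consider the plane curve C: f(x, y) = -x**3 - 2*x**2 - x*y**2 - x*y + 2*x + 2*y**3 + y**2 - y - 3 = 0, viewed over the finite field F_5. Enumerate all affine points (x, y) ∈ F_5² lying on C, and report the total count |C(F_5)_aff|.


Affine F_5-points: {(0, 2), (2, 0), (2, 4)}; count = 3.

For each of the 25 pairs (x, y) ∈ F_5², evaluate f(x, y) mod 5. Record the zeros.
  x = 0: [0↦2, 1↦4, 2↦0, 3↦2, 4↦2]  zeros at y ∈ {2}
  x = 1: [0↦1, 1↦1, 2↦3, 3↦4, 4↦1]  zeros at y ∈ ∅
  x = 2: [0↦0, 1↦3, 2↦1, 3↦1, 4↦0]  zeros at y ∈ {0, 4}
  x = 3: [0↦3, 1↦4, 2↦3, 3↦2, 4↦3]  zeros at y ∈ ∅
  x = 4: [0↦4, 1↦3, 2↦3, 3↦1, 4↦4]  zeros at y ∈ ∅
Collecting zeros: affine points = {(0, 2), (2, 0), (2, 4)}.
Total count |C(F_5)_aff| = 3.


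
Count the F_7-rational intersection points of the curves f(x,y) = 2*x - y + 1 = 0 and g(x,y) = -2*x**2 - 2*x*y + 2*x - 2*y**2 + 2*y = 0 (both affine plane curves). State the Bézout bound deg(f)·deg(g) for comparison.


Common zeros: {(0, 1)}; count = 1; Bézout bound = 2.

deg(f) = 1, deg(g) = 2, so Bézout bound = 2.
Scan x ∈ F_7. For each x, list the y ∈ F_7 with f(x, y) ≡ 0 and those with g(x, y) ≡ 0 (mod 7); the common zeros in that column are the intersection.
  x = 0: f ≡ 0 at y ∈ {1}; g ≡ 0 at y ∈ {0, 1}; common: {1}.
  x = 1: f ≡ 0 at y ∈ {3}; g ≡ 0 at y ∈ {0}; common: ∅.
  x = 2: f ≡ 0 at y ∈ {5}; g ≡ 0 at y ∈ {3}; common: ∅.
  x = 3: f ≡ 0 at y ∈ {0}; g ≡ 0 at y ∈ {2, 3}; common: ∅.
  x = 4: f ≡ 0 at y ∈ {2}; g ≡ 0 at y ∈ ∅; common: ∅.
  x = 5: f ≡ 0 at y ∈ {4}; g ≡ 0 at y ∈ ∅; common: ∅.
  x = 6: f ≡ 0 at y ∈ {6}; g ≡ 0 at y ∈ ∅; common: ∅.
Collecting: common zeros = {(0, 1)}, so the count is 1.
Comparison with the Bézout bound: 1 ≤ 2 = deg(f)·deg(g), as expected for curves with no common component (the affine F_7-count falls short of the bound because intersections may lie at infinity, over extension fields, or carry multiplicity).


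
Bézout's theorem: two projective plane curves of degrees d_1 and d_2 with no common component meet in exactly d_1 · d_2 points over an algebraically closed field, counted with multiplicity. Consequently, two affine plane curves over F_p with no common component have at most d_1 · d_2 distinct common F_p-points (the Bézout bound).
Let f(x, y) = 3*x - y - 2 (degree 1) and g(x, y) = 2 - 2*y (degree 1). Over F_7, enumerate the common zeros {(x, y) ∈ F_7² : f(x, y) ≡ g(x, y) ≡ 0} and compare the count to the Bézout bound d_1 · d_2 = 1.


Common zeros: {(1, 1)}; count = 1; Bézout bound = 1.

deg(f) = 1, deg(g) = 1, so Bézout bound = 1.
Scan x ∈ F_7. For each x, list the y ∈ F_7 with f(x, y) ≡ 0 and those with g(x, y) ≡ 0 (mod 7); the common zeros in that column are the intersection.
  x = 0: f ≡ 0 at y ∈ {5}; g ≡ 0 at y ∈ {1}; common: ∅.
  x = 1: f ≡ 0 at y ∈ {1}; g ≡ 0 at y ∈ {1}; common: {1}.
  x = 2: f ≡ 0 at y ∈ {4}; g ≡ 0 at y ∈ {1}; common: ∅.
  x = 3: f ≡ 0 at y ∈ {0}; g ≡ 0 at y ∈ {1}; common: ∅.
  x = 4: f ≡ 0 at y ∈ {3}; g ≡ 0 at y ∈ {1}; common: ∅.
  x = 5: f ≡ 0 at y ∈ {6}; g ≡ 0 at y ∈ {1}; common: ∅.
  x = 6: f ≡ 0 at y ∈ {2}; g ≡ 0 at y ∈ {1}; common: ∅.
Collecting: common zeros = {(1, 1)}, so the count is 1.
Comparison with the Bézout bound: 1 ≤ 1 = deg(f)·deg(g), as expected for curves with no common component (the bound is attained).


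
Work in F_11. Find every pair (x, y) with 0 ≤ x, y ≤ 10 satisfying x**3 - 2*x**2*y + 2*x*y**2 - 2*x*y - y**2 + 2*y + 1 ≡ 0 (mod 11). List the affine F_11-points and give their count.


Affine F_11-points: {(2, 8), (2, 10), (3, 1), (3, 10), (4, 8), (4, 10), (5, 1), (5, 3), (6, 6), (7, 2), (7, 9), (10, 0), (10, 8)}; count = 13.

For each of the 121 pairs (x, y) ∈ F_11², evaluate f(x, y) mod 11. Record the zeros.
  x = 0: [0↦1, 1↦2, 2↦1, 3↦9, 4↦4, 5↦8, 6↦10, 7↦10, 8↦8, 9↦4, 10↦9]  zeros at y ∈ ∅
  x = 1: [0↦2, 1↦1, 2↦2, 3↦5, 4↦10, 5↦6, 6↦4, 7↦4, 8↦6, 9↦10, 10↦5]  zeros at y ∈ ∅
  x = 2: [0↦9, 1↦2, 2↦1, 3↦6, 4↦6, 5↦1, 6↦2, 7↦9, 8↦0, 9↦8, 10↦0]  zeros at y ∈ {8, 10}
  x = 3: [0↦6, 1↦0, 2↦4, 3↦7, 4↦9, 5↦10, 6↦10, 7↦9, 8↦7, 9↦4, 10↦0]  zeros at y ∈ {1, 10}
  x = 4: [0↦10, 1↦1, 2↦6, 3↦3, 4↦3, 5↦6, 6↦1, 7↦10, 8↦0, 9↦4, 10↦0]  zeros at y ∈ {8, 10}
  x = 5: [0↦5, 1↦0, 2↦2, 3↦0, 4↦5, 5↦6, 6↦3, 7↦7, 8↦7, 9↦3, 10↦6]  zeros at y ∈ {1, 3}
  x = 6: [0↦8, 1↦3, 2↦9, 3↦4, 4↦10, 5↦5, 6↦0, 7↦6, 8↦1, 9↦7, 10↦2]  zeros at y ∈ {6}
  x = 7: [0↦3, 1↦5, 2↦0, 3↦10, 4↦2, 5↦9, 6↦9, 7↦2, 8↦10, 9↦0, 10↦5]  zeros at y ∈ {2, 9}
  x = 8: [0↦7, 1↦1, 2↦3, 3↦2, 4↦9, 5↦2, 6↦3, 7↦1, 8↦7, 9↦10, 10↦10]  zeros at y ∈ ∅
  x = 9: [0↦4, 1↦8, 2↦2, 3↦8, 4↦4, 5↦1, 6↦10, 7↦9, 8↦9, 9↦10, 10↦1]  zeros at y ∈ ∅
  x = 10: [0↦0, 1↦10, 2↦3, 3↦1, 4↦4, 5↦1, 6↦3, 7↦10, 8↦0, 9↦6, 10↦6]  zeros at y ∈ {0, 8}
Collecting zeros: affine points = {(2, 8), (2, 10), (3, 1), (3, 10), (4, 8), (4, 10), (5, 1), (5, 3), (6, 6), (7, 2), (7, 9), (10, 0), (10, 8)}.
Total count |C(F_11)_aff| = 13.


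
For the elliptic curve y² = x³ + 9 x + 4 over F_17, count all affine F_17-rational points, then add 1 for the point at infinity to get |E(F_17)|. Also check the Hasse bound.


Affine points = {(0, 2), (0, 15), (2, 8), (2, 9), (4, 6), (4, 11), (5, 2), (5, 15), (6, 6), (6, 11), (7, 6), (7, 11), (9, 7), (9, 10), (12, 2), (12, 15), (14, 1), (14, 16)}; affine count = 18; |E(F_17)| = 19.

Discriminant check: Δ ∝ 4a³ + 27b² = 4·9³ + 27·4² = 4·729 + 27·16 ≡ 16 (mod 17). Nonzero ⇒ E is nonsingular.
For each x ∈ F_17, compute rhs = x³ + 9·x + 4 mod 17, then count y ∈ F_17 with y² ≡ rhs.
  x = 0: rhs = 4, matching y values: 2, 15 (2 points).
  x = 1: rhs = 14, matching y values: none (0 points).
  x = 2: rhs = 13, matching y values: 8, 9 (2 points).
  x = 3: rhs = 7, matching y values: none (0 points).
  x = 4: rhs = 2, matching y values: 6, 11 (2 points).
  x = 5: rhs = 4, matching y values: 2, 15 (2 points).
  x = 6: rhs = 2, matching y values: 6, 11 (2 points).
  x = 7: rhs = 2, matching y values: 6, 11 (2 points).
  x = 8: rhs = 10, matching y values: none (0 points).
  x = 9: rhs = 15, matching y values: 7, 10 (2 points).
  x = 10: rhs = 6, matching y values: none (0 points).
  x = 11: rhs = 6, matching y values: none (0 points).
  x = 12: rhs = 4, matching y values: 2, 15 (2 points).
  x = 13: rhs = 6, matching y values: none (0 points).
  x = 14: rhs = 1, matching y values: 1, 16 (2 points).
  x = 15: rhs = 12, matching y values: none (0 points).
  x = 16: rhs = 11, matching y values: none (0 points).
Total affine count: 18.
Full point count |E(F_17)| = 18 + 1 = 19.
Hasse bound: |19 − (17+1)| = |1| = 1 ≤ 2√17 ≈ 8.2462 ✓.


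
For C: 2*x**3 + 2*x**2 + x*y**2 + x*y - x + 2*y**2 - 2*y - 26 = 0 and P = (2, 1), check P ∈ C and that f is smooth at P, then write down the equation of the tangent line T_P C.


Tangent line at P: 33*x + 8*y - 74 = 0.

Step 1: f(2, 1) = 0, so P lies on C.
Step 2: partial derivatives
  f_x(x, y) = 6*x**2 + 4*x + y**2 + y - 1, f_y(x, y) = 2*x*y + x + 4*y - 2.
  f_x(P) = 33, f_y(P) = 8 (gradient nonzero, so P is smooth).
Step 3: tangent line at P: 33·(x − 2) + 8·(y − 1) = 0.
Expanding: 33*x + 8*y - 74 = 0.


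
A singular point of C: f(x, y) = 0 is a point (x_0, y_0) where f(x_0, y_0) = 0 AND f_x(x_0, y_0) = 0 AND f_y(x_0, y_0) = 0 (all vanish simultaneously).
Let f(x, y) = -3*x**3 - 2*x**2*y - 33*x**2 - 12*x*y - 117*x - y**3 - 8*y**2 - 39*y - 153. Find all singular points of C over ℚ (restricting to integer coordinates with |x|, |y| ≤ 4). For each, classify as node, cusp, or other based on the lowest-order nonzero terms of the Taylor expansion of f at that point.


Singular points: {(-3, -3)}; classification: cusp.

Compute partial derivatives:
  f_x = -9*x**2 - 4*x*y - 66*x - 12*y - 117.
  f_y = -2*x**2 - 12*x - 3*y**2 - 16*y - 39.
Scan x_0 ∈ {−4, ..., 4}. For each x_0, f_y(x_0, y) is a polynomial in y; find its integer roots y ∈ {−4, ..., 4}, then test f_x and f at those candidates.
  x = -4: f_y(-4, y) = -3*y**2 - 16*y - 23; no integer root y with |y| ≤ 4.
  x = -3: f_y(-3, y) = -3*y**2 - 16*y - 21; vanishes at y ∈ {-3}. (-3, -3): f_x = 0, f = 0 — SINGULAR.
  x = -2: f_y(-2, y) = -3*y**2 - 16*y - 23; no integer root y with |y| ≤ 4.
  x = -1: f_y(-1, y) = -3*y**2 - 16*y - 29; no integer root y with |y| ≤ 4.
  x = 0: f_y(0, y) = -3*y**2 - 16*y - 39; no integer root y with |y| ≤ 4.
  x = 1: f_y(1, y) = -3*y**2 - 16*y - 53; no integer root y with |y| ≤ 4.
  x = 2: f_y(2, y) = -3*y**2 - 16*y - 71; no integer root y with |y| ≤ 4.
  x = 3: f_y(3, y) = -3*y**2 - 16*y - 93; no integer root y with |y| ≤ 4.
  x = 4: f_y(4, y) = -3*y**2 - 16*y - 119; no integer root y with |y| ≤ 4.
Only singular point on the grid: (-3, -3).
Classify: substitute x = -3 + u, y = -3 + v and expand: f = -3*u**3 - 2*u**2*v - v**3 + v**2.
No constant or linear terms (consistent with a singular point). Quadratic part: v**2. Cubic part: -3*u**3 - 2*u**2*v - v**3.
The quadratic part v**2 is a perfect square, so there is a single (double) tangent line v = 0, i.e. y = -3. Restricting the cubic part to that line (v = 0) leaves -3*u**3 ≠ 0, so f is not divisible by v and the branch is v² ≈ 3*u**3 to lowest order — this is a cusp.
Classification: cusp.


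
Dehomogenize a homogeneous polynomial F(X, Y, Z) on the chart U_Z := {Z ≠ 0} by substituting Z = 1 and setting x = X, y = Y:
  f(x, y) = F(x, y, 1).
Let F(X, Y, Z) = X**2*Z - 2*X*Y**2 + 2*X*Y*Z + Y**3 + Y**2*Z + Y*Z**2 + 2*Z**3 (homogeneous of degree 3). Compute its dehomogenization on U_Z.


f(x, y) = x**2 - 2*x*y**2 + 2*x*y + y**3 + y**2 + y + 2

On U_Z we set Z = 1. Each monomial c·X^i·Y^j·Z^k in F becomes c·x^i·y^j·1^k = c·x^i·y^j.
Substituting Z = 1: F(X, Y, 1) = x**2 - 2*x*y**2 + 2*x*y + y**3 + y**2 + y + 2.
Note: deg(f) ≤ deg(F) = 3; strict inequality happens when F is divisible by Z (lost terms).


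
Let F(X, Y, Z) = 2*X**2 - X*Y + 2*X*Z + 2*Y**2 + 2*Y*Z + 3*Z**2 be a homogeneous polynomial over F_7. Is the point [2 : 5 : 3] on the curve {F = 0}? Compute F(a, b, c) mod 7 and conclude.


F(2,5,3) ≡ 5 (mod 7); P is NOT on the curve.

Evaluate F(2, 5, 3) term-by-term (mod 7).
  2*X**2 ↦ 2·4·1·1 = 8
  -X*Y ↦ -1·2·5·1 = -10
  2*X*Z ↦ 2·2·1·3 = 12
  2*Y**2 ↦ 2·1·25·1 = 50
  2*Y*Z ↦ 2·1·5·3 = 30
  3*Z**2 ↦ 3·1·1·9 = 27
Sum: F(2, 5, 3) = (8) + (-10) + (12) + (50) + (30) + (27) = 117.
Reducing mod 7: 117 ≡ 5 (mod 7).
Since F(a, b, c) ≡ 5 ≠ 0 (mod 7), P does NOT lie on the curve.


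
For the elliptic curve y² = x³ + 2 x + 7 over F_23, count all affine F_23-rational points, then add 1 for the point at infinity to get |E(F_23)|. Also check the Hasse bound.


Affine points = {(5, 2), (5, 21), (8, 11), (8, 12), (9, 8), (9, 15), (11, 7), (11, 16), (15, 10), (15, 13), (16, 8), (16, 15), (17, 3), (17, 20), (19, 2), (19, 21), (21, 8), (21, 15), (22, 2), (22, 21)}; affine count = 20; |E(F_23)| = 21.

Discriminant check: Δ ∝ 4a³ + 27b² = 4·2³ + 27·7² = 4·8 + 27·49 ≡ 21 (mod 23). Nonzero ⇒ E is nonsingular.
For each x ∈ F_23, compute rhs = x³ + 2·x + 7 mod 23, then count y ∈ F_23 with y² ≡ rhs.
  x = 0: rhs = 7, matching y values: none (0 points).
  x = 1: rhs = 10, matching y values: none (0 points).
  x = 2: rhs = 19, matching y values: none (0 points).
  x = 3: rhs = 17, matching y values: none (0 points).
  x = 4: rhs = 10, matching y values: none (0 points).
  x = 5: rhs = 4, matching y values: 2, 21 (2 points).
  x = 6: rhs = 5, matching y values: none (0 points).
  x = 7: rhs = 19, matching y values: none (0 points).
  x = 8: rhs = 6, matching y values: 11, 12 (2 points).
  x = 9: rhs = 18, matching y values: 8, 15 (2 points).
  x = 10: rhs = 15, matching y values: none (0 points).
  x = 11: rhs = 3, matching y values: 7, 16 (2 points).
  x = 12: rhs = 11, matching y values: none (0 points).
  x = 13: rhs = 22, matching y values: none (0 points).
  x = 14: rhs = 19, matching y values: none (0 points).
  x = 15: rhs = 8, matching y values: 10, 13 (2 points).
  x = 16: rhs = 18, matching y values: 8, 15 (2 points).
  x = 17: rhs = 9, matching y values: 3, 20 (2 points).
  x = 18: rhs = 10, matching y values: none (0 points).
  x = 19: rhs = 4, matching y values: 2, 21 (2 points).
  x = 20: rhs = 20, matching y values: none (0 points).
  x = 21: rhs = 18, matching y values: 8, 15 (2 points).
  x = 22: rhs = 4, matching y values: 2, 21 (2 points).
Total affine count: 20.
Full point count |E(F_23)| = 20 + 1 = 21.
Hasse bound: |21 − (23+1)| = |-3| = 3 ≤ 2√23 ≈ 9.5917 ✓.


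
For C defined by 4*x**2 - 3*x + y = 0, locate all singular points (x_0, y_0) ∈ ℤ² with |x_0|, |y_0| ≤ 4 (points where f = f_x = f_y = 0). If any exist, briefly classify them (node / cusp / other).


No singular points in the scanned grid; C is smooth there.

Compute partial derivatives:
  f_x = 8*x - 3.
  f_y = 1.
f_y = 1 is a nonzero constant, so f_y never vanishes: no point (x, y) can satisfy f = f_x = f_y = 0. In particular no (x, y) ∈ {−4, ..., 4}² is singular; the curve is smooth.


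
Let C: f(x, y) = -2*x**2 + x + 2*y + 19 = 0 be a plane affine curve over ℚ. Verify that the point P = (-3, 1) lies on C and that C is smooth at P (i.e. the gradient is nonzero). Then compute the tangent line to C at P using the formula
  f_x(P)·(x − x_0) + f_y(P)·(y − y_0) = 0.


Tangent line at P: 13*x + 2*y + 37 = 0.

Step 1: f(-3, 1) = 0, so P lies on C.
Step 2: partial derivatives
  f_x(x, y) = 1 - 4*x, f_y(x, y) = 2.
  f_x(P) = 13, f_y(P) = 2 (gradient nonzero, so P is smooth).
Step 3: tangent line at P: 13·(x − -3) + 2·(y − 1) = 0.
Expanding: 13*x + 2*y + 37 = 0.


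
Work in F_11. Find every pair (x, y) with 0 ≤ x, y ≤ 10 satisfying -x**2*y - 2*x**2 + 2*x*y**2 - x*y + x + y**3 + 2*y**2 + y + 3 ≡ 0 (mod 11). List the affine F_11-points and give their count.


Affine F_11-points: {(0, 6), (0, 7), (3, 8), (4, 1), (5, 2), (6, 3), (7, 0), (7, 6), (8, 8), (9, 7), (10, 0)}; count = 11.

For each of the 121 pairs (x, y) ∈ F_11², evaluate f(x, y) mod 11. Record the zeros.
  x = 0: [0↦3, 1↦7, 2↦10, 3↦7, 4↦4, 5↦7, 6↦0, 7↦0, 8↦2, 9↦1, 10↦3]  zeros at y ∈ {6, 7}
  x = 1: [0↦2, 1↦6, 2↦2, 3↦7, 4↦5, 5↦2, 6↦4, 7↦6, 8↦3, 9↦1, 10↦6]  zeros at y ∈ ∅
  x = 2: [0↦8, 1↦10, 2↦8, 3↦8, 4↦5, 5↦5, 6↦3, 7↦5, 8↦6, 9↦1, 10↦7]  zeros at y ∈ ∅
  x = 3: [0↦10, 1↦8, 2↦6, 3↦10, 4↦4, 5↦5, 6↦8, 7↦8, 8↦0, 9↦1, 10↦6]  zeros at y ∈ {8}
  x = 4: [0↦8, 1↦0, 2↦7, 3↦2, 4↦2, 5↦2, 6↦8, 7↦4, 8↦7, 9↦1, 10↦3]  zeros at y ∈ {1}
  x = 5: [0↦2, 1↦8, 2↦0, 3↦6, 4↦10, 5↦7, 6↦3, 7↦4, 8↦5, 9↦1, 10↦9]  zeros at y ∈ {2}
  x = 6: [0↦3, 1↦10, 2↦7, 3↦0, 4↦6, 5↦9, 6↦4, 7↦8, 8↦5, 9↦1, 10↦2]  zeros at y ∈ {3}
  x = 7: [0↦0, 1↦6, 2↦6, 3↦6, 4↦1, 5↦8, 6↦0, 7↦5, 8↦7, 9↦1, 10↦4]  zeros at y ∈ {0, 6}
  x = 8: [0↦4, 1↦7, 2↦8, 3↦2, 4↦6, 5↦4, 6↦2, 7↦6, 8↦0, 9↦1, 10↦4]  zeros at y ∈ {8}
  x = 9: [0↦4, 1↦2, 2↦2, 3↦10, 4↦10, 5↦8, 6↦10, 7↦0, 8↦6, 9↦1, 10↦2]  zeros at y ∈ {7}
  x = 10: [0↦0, 1↦2, 2↦10, 3↦8, 4↦2, 5↦9, 6↦2, 7↦9, 8↦3, 9↦1, 10↦9]  zeros at y ∈ {0}
Collecting zeros: affine points = {(0, 6), (0, 7), (3, 8), (4, 1), (5, 2), (6, 3), (7, 0), (7, 6), (8, 8), (9, 7), (10, 0)}.
Total count |C(F_11)_aff| = 11.


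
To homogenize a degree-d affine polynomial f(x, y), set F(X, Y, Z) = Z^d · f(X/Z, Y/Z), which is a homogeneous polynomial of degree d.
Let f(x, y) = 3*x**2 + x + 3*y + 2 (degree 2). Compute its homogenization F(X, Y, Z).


F(X, Y, Z) = 3*X**2 + X*Z + 3*Y*Z + 2*Z**2

deg(f) = 2.
Substitute x = X/Z, y = Y/Z into f, then multiply by Z^2.
  monomial 3·x^2·y^0 ↦ 3·X^2·Y^0·Z^0.
  monomial 1·x^1·y^0 ↦ 1·X^1·Y^0·Z^1.
  monomial 3·x^0·y^1 ↦ 3·X^0·Y^1·Z^1.
  monomial 2·x^0·y^0 ↦ 2·X^0·Y^0·Z^2.
Collecting: F(X, Y, Z) = 3*X**2 + X*Z + 3*Y*Z + 2*Z**2.


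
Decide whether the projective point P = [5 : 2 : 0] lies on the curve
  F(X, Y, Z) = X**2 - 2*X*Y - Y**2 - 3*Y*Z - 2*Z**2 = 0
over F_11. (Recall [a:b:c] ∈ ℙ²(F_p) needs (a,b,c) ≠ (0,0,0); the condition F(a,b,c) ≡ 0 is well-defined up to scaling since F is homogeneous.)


F(5,2,0) ≡ 1 (mod 11); P is NOT on the curve.

Evaluate F(5, 2, 0) term-by-term (mod 11).
  X**2 ↦ 1·25·1·1 = 25
  -2*X*Y ↦ -2·5·2·1 = -20
  -Y**2 ↦ -1·1·4·1 = -4
  -3*Y*Z ↦ -3·1·2·0 = 0
  -2*Z**2 ↦ -2·1·1·0 = 0
Sum: F(5, 2, 0) = (25) + (-20) + (-4) + (0) + (0) = 1.
Reducing mod 11: 1 ≡ 1 (mod 11).
Since F(a, b, c) ≡ 1 ≠ 0 (mod 11), P does NOT lie on the curve.


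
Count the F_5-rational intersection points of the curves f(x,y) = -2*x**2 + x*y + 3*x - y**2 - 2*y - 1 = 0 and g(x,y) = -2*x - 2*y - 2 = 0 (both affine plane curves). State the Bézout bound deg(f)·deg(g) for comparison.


Common zeros: {(0, 4), (3, 1)}; count = 2; Bézout bound = 2.

deg(f) = 2, deg(g) = 1, so Bézout bound = 2.
Scan x ∈ F_5. For each x, list the y ∈ F_5 with f(x, y) ≡ 0 and those with g(x, y) ≡ 0 (mod 5); the common zeros in that column are the intersection.
  x = 0: f ≡ 0 at y ∈ {4}; g ≡ 0 at y ∈ {4}; common: {4}.
  x = 1: f ≡ 0 at y ∈ {0, 4}; g ≡ 0 at y ∈ {3}; common: ∅.
  x = 2: f ≡ 0 at y ∈ ∅; g ≡ 0 at y ∈ {2}; common: ∅.
  x = 3: f ≡ 0 at y ∈ {0, 1}; g ≡ 0 at y ∈ {1}; common: {1}.
  x = 4: f ≡ 0 at y ∈ {1}; g ≡ 0 at y ∈ {0}; common: ∅.
Collecting: common zeros = {(0, 4), (3, 1)}, so the count is 2.
Comparison with the Bézout bound: 2 ≤ 2 = deg(f)·deg(g), as expected for curves with no common component (the bound is attained).


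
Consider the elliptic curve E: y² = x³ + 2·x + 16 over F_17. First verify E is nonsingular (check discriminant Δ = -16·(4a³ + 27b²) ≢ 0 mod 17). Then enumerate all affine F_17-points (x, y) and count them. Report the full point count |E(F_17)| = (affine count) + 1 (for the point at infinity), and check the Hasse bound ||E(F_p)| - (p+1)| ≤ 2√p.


Affine points = {(0, 4), (0, 13), (1, 6), (1, 11), (3, 7), (3, 10), (5, 7), (5, 10), (7, 4), (7, 13), (8, 0), (9, 7), (9, 10), (10, 4), (10, 13), (11, 3), (11, 14), (12, 0), (14, 0), (15, 2), (15, 15), (16, 8), (16, 9)}; affine count = 23; |E(F_17)| = 24.

Discriminant check: Δ ∝ 4a³ + 27b² = 4·2³ + 27·16² = 4·8 + 27·256 ≡ 8 (mod 17). Nonzero ⇒ E is nonsingular.
For each x ∈ F_17, compute rhs = x³ + 2·x + 16 mod 17, then count y ∈ F_17 with y² ≡ rhs.
  x = 0: rhs = 16, matching y values: 4, 13 (2 points).
  x = 1: rhs = 2, matching y values: 6, 11 (2 points).
  x = 2: rhs = 11, matching y values: none (0 points).
  x = 3: rhs = 15, matching y values: 7, 10 (2 points).
  x = 4: rhs = 3, matching y values: none (0 points).
  x = 5: rhs = 15, matching y values: 7, 10 (2 points).
  x = 6: rhs = 6, matching y values: none (0 points).
  x = 7: rhs = 16, matching y values: 4, 13 (2 points).
  x = 8: rhs = 0, matching y values: 0 (1 points).
  x = 9: rhs = 15, matching y values: 7, 10 (2 points).
  x = 10: rhs = 16, matching y values: 4, 13 (2 points).
  x = 11: rhs = 9, matching y values: 3, 14 (2 points).
  x = 12: rhs = 0, matching y values: 0 (1 points).
  x = 13: rhs = 12, matching y values: none (0 points).
  x = 14: rhs = 0, matching y values: 0 (1 points).
  x = 15: rhs = 4, matching y values: 2, 15 (2 points).
  x = 16: rhs = 13, matching y values: 8, 9 (2 points).
Total affine count: 23.
Full point count |E(F_17)| = 23 + 1 = 24.
Hasse bound: |24 − (17+1)| = |6| = 6 ≤ 2√17 ≈ 8.2462 ✓.


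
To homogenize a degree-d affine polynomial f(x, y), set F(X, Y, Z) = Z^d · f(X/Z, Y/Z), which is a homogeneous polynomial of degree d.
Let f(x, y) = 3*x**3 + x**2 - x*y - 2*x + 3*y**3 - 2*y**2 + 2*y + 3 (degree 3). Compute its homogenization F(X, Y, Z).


F(X, Y, Z) = 3*X**3 + X**2*Z - X*Y*Z - 2*X*Z**2 + 3*Y**3 - 2*Y**2*Z + 2*Y*Z**2 + 3*Z**3

deg(f) = 3.
Substitute x = X/Z, y = Y/Z into f, then multiply by Z^3.
  monomial 3·x^3·y^0 ↦ 3·X^3·Y^0·Z^0.
  monomial 1·x^2·y^0 ↦ 1·X^2·Y^0·Z^1.
  monomial -1·x^1·y^1 ↦ -1·X^1·Y^1·Z^1.
  monomial -2·x^1·y^0 ↦ -2·X^1·Y^0·Z^2.
  monomial 3·x^0·y^3 ↦ 3·X^0·Y^3·Z^0.
  monomial -2·x^0·y^2 ↦ -2·X^0·Y^2·Z^1.
  monomial 2·x^0·y^1 ↦ 2·X^0·Y^1·Z^2.
  monomial 3·x^0·y^0 ↦ 3·X^0·Y^0·Z^3.
Collecting: F(X, Y, Z) = 3*X**3 + X**2*Z - X*Y*Z - 2*X*Z**2 + 3*Y**3 - 2*Y**2*Z + 2*Y*Z**2 + 3*Z**3.


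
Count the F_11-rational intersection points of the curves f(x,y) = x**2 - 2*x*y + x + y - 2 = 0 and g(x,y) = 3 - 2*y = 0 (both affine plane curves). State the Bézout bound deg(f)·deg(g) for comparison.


Common zeros: ∅; count = 0; Bézout bound = 2.

deg(f) = 2, deg(g) = 1, so Bézout bound = 2.
Scan x ∈ F_11. For each x, list the y ∈ F_11 with f(x, y) ≡ 0 and those with g(x, y) ≡ 0 (mod 11); the common zeros in that column are the intersection.
  x = 0: f ≡ 0 at y ∈ {2}; g ≡ 0 at y ∈ {7}; common: ∅.
  x = 1: f ≡ 0 at y ∈ {0}; g ≡ 0 at y ∈ {7}; common: ∅.
  x = 2: f ≡ 0 at y ∈ {5}; g ≡ 0 at y ∈ {7}; common: ∅.
  x = 3: f ≡ 0 at y ∈ {2}; g ≡ 0 at y ∈ {7}; common: ∅.
  x = 4: f ≡ 0 at y ∈ {1}; g ≡ 0 at y ∈ {7}; common: ∅.
  x = 5: f ≡ 0 at y ∈ {8}; g ≡ 0 at y ∈ {7}; common: ∅.
  x = 6: f ≡ 0 at y ∈ ∅; g ≡ 0 at y ∈ {7}; common: ∅.
  x = 7: f ≡ 0 at y ∈ {5}; g ≡ 0 at y ∈ {7}; common: ∅.
  x = 8: f ≡ 0 at y ∈ {1}; g ≡ 0 at y ∈ {7}; common: ∅.
  x = 9: f ≡ 0 at y ∈ {0}; g ≡ 0 at y ∈ {7}; common: ∅.
  x = 10: f ≡ 0 at y ∈ {8}; g ≡ 0 at y ∈ {7}; common: ∅.
Collecting: common zeros = ∅, so the count is 0.
Comparison with the Bézout bound: 0 ≤ 2 = deg(f)·deg(g), as expected for curves with no common component (the affine F_11-count falls short of the bound because intersections may lie at infinity, over extension fields, or carry multiplicity).


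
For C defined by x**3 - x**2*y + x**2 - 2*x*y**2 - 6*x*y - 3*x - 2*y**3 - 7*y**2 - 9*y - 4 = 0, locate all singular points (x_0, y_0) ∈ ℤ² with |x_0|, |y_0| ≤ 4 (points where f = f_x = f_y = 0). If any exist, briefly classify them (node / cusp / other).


Singular points: {(-1, -1)}; classification: node.

Compute partial derivatives:
  f_x = 3*x**2 - 2*x*y + 2*x - 2*y**2 - 6*y - 3.
  f_y = -x**2 - 4*x*y - 6*x - 6*y**2 - 14*y - 9.
Scan x_0 ∈ {−4, ..., 4}. For each x_0, f_y(x_0, y) is a polynomial in y; find its integer roots y ∈ {−4, ..., 4}, then test f_x and f at those candidates.
  x = -4: f_y(-4, y) = -6*y**2 + 2*y - 1; no integer root y with |y| ≤ 4.
  x = -3: f_y(-3, y) = -6*y**2 - 2*y; vanishes at y ∈ {0}. (-3, 0): f_x = 18 ≠ 0.
  x = -2: f_y(-2, y) = -6*y**2 - 6*y - 1; no integer root y with |y| ≤ 4.
  x = -1: f_y(-1, y) = -6*y**2 - 10*y - 4; vanishes at y ∈ {-1}. (-1, -1): f_x = 0, f = 0 — SINGULAR.
  x = 0: f_y(0, y) = -6*y**2 - 14*y - 9; no integer root y with |y| ≤ 4.
  x = 1: f_y(1, y) = -6*y**2 - 18*y - 16; no integer root y with |y| ≤ 4.
  x = 2: f_y(2, y) = -6*y**2 - 22*y - 25; no integer root y with |y| ≤ 4.
  x = 3: f_y(3, y) = -6*y**2 - 26*y - 36; no integer root y with |y| ≤ 4.
  x = 4: f_y(4, y) = -6*y**2 - 30*y - 49; no integer root y with |y| ≤ 4.
Only singular point on the grid: (-1, -1).
Classify: substitute x = -1 + u, y = -1 + v and expand: f = u**3 - u**2*v - u**2 - 2*u*v**2 - 2*v**3 + v**2.
No constant or linear terms (consistent with a singular point). Quadratic part: -u**2 + v**2. Cubic part: u**3 - u**2*v - 2*u*v**2 - 2*v**3.
The quadratic part v**2 - u**2 = (v − u)(v + u) splits into two distinct linear factors, so there are two distinct tangent lines y − -1 = ±(x − -1) — this is a node (ordinary double point).
Classification: node.


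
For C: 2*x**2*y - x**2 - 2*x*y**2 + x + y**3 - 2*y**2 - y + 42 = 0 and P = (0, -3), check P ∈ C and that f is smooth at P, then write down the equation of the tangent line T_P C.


Tangent line at P: -17*x + 38*y + 114 = 0.

Step 1: f(0, -3) = 0, so P lies on C.
Step 2: partial derivatives
  f_x(x, y) = 4*x*y - 2*x - 2*y**2 + 1, f_y(x, y) = 2*x**2 - 4*x*y + 3*y**2 - 4*y - 1.
  f_x(P) = -17, f_y(P) = 38 (gradient nonzero, so P is smooth).
Step 3: tangent line at P: -17·(x − 0) + 38·(y − -3) = 0.
Expanding: -17*x + 38*y + 114 = 0.


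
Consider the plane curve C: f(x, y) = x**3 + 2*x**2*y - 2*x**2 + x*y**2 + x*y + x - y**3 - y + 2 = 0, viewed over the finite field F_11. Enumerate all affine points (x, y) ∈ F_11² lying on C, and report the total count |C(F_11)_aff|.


Affine F_11-points: {(0, 1), (0, 4), (0, 6), (1, 5), (2, 2), (2, 3), (2, 8), (4, 6), (5, 5), (8, 5), (8, 6), (8, 8), (9, 2), (9, 8), (9, 10)}; count = 15.

For each of the 121 pairs (x, y) ∈ F_11², evaluate f(x, y) mod 11. Record the zeros.
  x = 0: [0↦2, 1↦0, 2↦3, 3↦5, 4↦0, 5↦4, 6↦0, 7↦4, 8↦10, 9↦1, 10↦4]  zeros at y ∈ {1, 4, 6}
  x = 1: [0↦2, 1↦4, 2↦2, 3↦1, 4↦6, 5↦0, 6↦10, 7↦8, 8↦10, 9↦10, 10↦2]  zeros at y ∈ {5}
  x = 2: [0↦4, 1↦3, 2↦0, 3↦0, 4↦8, 5↦7, 6↦2, 7↦9, 8↦0, 9↦2, 10↦9]  zeros at y ∈ {2, 3, 8}
  x = 3: [0↦3, 1↦3, 2↦3, 3↦8, 4↦1, 5↦9, 6↦4, 7↦2, 8↦8, 9↦5, 10↦9]  zeros at y ∈ ∅
  x = 4: [0↦5, 1↦10, 2↦6, 3↦9, 4↦2, 5↦1, 6↦0, 7↦4, 8↦7, 9↦3, 10↦8]  zeros at y ∈ {6}
  x = 5: [0↦5, 1↦8, 2↦4, 3↦9, 4↦6, 5↦0, 6↦7, 7↦10, 8↦3, 9↦2, 10↦1]  zeros at y ∈ {5}
  x = 6: [0↦9, 1↦3, 2↦3, 3↦3, 4↦8, 5↦1, 6↦9, 7↦4, 8↦2, 9↦8, 10↦5]  zeros at y ∈ ∅
  x = 7: [0↦1, 1↦1, 2↦9, 3↦8, 4↦3, 5↦10, 6↦1, 7↦3, 8↦10, 9↦5, 10↦4]  zeros at y ∈ ∅
  x = 8: [0↦9, 1↦8, 2↦6, 3↦8, 4↦8, 5↦0, 6↦0, 7↦2, 8↦0, 9↦10, 10↦4]  zeros at y ∈ {5, 6, 8}
  x = 9: [0↦6, 1↦8, 2↦0, 3↦9, 4↦7, 5↦10, 6↦1, 7↦7, 8↦0, 9↦7, 10↦0]  zeros at y ∈ {2, 8, 10}
  x = 10: [0↦9, 1↦7, 2↦8, 3↦6, 4↦6, 5↦2, 6↦10, 7↦2, 8↦5, 9↦2, 10↦9]  zeros at y ∈ ∅
Collecting zeros: affine points = {(0, 1), (0, 4), (0, 6), (1, 5), (2, 2), (2, 3), (2, 8), (4, 6), (5, 5), (8, 5), (8, 6), (8, 8), (9, 2), (9, 8), (9, 10)}.
Total count |C(F_11)_aff| = 15.


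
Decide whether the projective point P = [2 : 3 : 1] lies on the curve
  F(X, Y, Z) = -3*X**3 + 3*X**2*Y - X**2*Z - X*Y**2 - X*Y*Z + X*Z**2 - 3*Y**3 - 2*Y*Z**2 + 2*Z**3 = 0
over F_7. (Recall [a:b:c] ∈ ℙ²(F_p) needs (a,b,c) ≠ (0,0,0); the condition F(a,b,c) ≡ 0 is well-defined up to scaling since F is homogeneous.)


F(2,3,1) ≡ 6 (mod 7); P is NOT on the curve.

Evaluate F(2, 3, 1) term-by-term (mod 7).
  -3*X**3 ↦ -3·8·1·1 = -24
  3*X**2*Y ↦ 3·4·3·1 = 36
  -X**2*Z ↦ -1·4·1·1 = -4
  -X*Y**2 ↦ -1·2·9·1 = -18
  -X*Y*Z ↦ -1·2·3·1 = -6
  X*Z**2 ↦ 1·2·1·1 = 2
  -3*Y**3 ↦ -3·1·27·1 = -81
  -2*Y*Z**2 ↦ -2·1·3·1 = -6
  2*Z**3 ↦ 2·1·1·1 = 2
Sum: F(2, 3, 1) = (-24) + (36) + (-4) + (-18) + (-6) + (2) + (-81) + (-6) + (2) = -99.
Reducing mod 7: -99 ≡ 6 (mod 7).
Since F(a, b, c) ≡ 6 ≠ 0 (mod 7), P does NOT lie on the curve.


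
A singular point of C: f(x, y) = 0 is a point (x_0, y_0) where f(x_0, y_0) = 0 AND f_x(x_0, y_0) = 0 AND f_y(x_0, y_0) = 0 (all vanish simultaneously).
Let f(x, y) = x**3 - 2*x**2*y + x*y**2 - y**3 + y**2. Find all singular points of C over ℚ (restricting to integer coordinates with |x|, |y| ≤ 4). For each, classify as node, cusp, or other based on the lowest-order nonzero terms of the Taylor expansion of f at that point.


Singular points: {(0, 0)}; classification: cusp.

Compute partial derivatives:
  f_x = 3*x**2 - 4*x*y + y**2.
  f_y = -2*x**2 + 2*x*y - 3*y**2 + 2*y.
Scan x_0 ∈ {−4, ..., 4}. For each x_0, f_y(x_0, y) is a polynomial in y; find its integer roots y ∈ {−4, ..., 4}, then test f_x and f at those candidates.
  x = -4: f_y(-4, y) = -3*y**2 - 6*y - 32; no integer root y with |y| ≤ 4.
  x = -3: f_y(-3, y) = -3*y**2 - 4*y - 18; no integer root y with |y| ≤ 4.
  x = -2: f_y(-2, y) = -3*y**2 - 2*y - 8; no integer root y with |y| ≤ 4.
  x = -1: f_y(-1, y) = -3*y**2 - 2; no integer root y with |y| ≤ 4.
  x = 0: f_y(0, y) = -3*y**2 + 2*y; vanishes at y ∈ {0}. (0, 0): f_x = 0, f = 0 — SINGULAR.
  x = 1: f_y(1, y) = -3*y**2 + 4*y - 2; no integer root y with |y| ≤ 4.
  x = 2: f_y(2, y) = -3*y**2 + 6*y - 8; no integer root y with |y| ≤ 4.
  x = 3: f_y(3, y) = -3*y**2 + 8*y - 18; no integer root y with |y| ≤ 4.
  x = 4: f_y(4, y) = -3*y**2 + 10*y - 32; no integer root y with |y| ≤ 4.
Only singular point on the grid: (0, 0).
Classify: substitute x = 0 + u, y = 0 + v and expand: f = u**3 - 2*u**2*v + u*v**2 - v**3 + v**2.
No constant or linear terms (consistent with a singular point). Quadratic part: v**2. Cubic part: u**3 - 2*u**2*v + u*v**2 - v**3.
The quadratic part v**2 is a perfect square, so there is a single (double) tangent line v = 0, i.e. y = 0. Restricting the cubic part to that line (v = 0) leaves u**3 ≠ 0, so f is not divisible by v and the branch is v² ≈ -u**3 to lowest order — this is a cusp.
Classification: cusp.


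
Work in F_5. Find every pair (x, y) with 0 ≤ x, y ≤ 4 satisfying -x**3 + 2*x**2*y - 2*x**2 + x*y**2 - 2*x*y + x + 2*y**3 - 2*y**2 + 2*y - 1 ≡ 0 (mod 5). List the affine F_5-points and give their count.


Affine F_5-points: {(1, 1), (2, 0), (3, 2)}; count = 3.

For each of the 25 pairs (x, y) ∈ F_5², evaluate f(x, y) mod 5. Record the zeros.
  x = 0: [0↦4, 1↦1, 2↦1, 3↦1, 4↦3]  zeros at y ∈ ∅
  x = 1: [0↦2, 1↦0, 2↦3, 3↦3, 4↦2]  zeros at y ∈ {1}
  x = 2: [0↦0, 1↦3, 2↦3, 3↦2, 4↦2]  zeros at y ∈ {0}
  x = 3: [0↦2, 1↦4, 2↦0, 3↦2, 4↦2]  zeros at y ∈ {2}
  x = 4: [0↦2, 1↦2, 2↦3, 3↦2, 4↦1]  zeros at y ∈ ∅
Collecting zeros: affine points = {(1, 1), (2, 0), (3, 2)}.
Total count |C(F_5)_aff| = 3.


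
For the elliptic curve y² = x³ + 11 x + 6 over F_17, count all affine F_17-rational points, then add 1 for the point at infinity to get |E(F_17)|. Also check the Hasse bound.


Affine points = {(1, 1), (1, 16), (2, 6), (2, 11), (3, 7), (3, 10), (5, 4), (5, 13), (6, 4), (6, 13), (7, 1), (7, 16), (9, 1), (9, 16), (11, 8), (11, 9), (12, 8), (12, 9), (13, 0)}; affine count = 19; |E(F_17)| = 20.

Discriminant check: Δ ∝ 4a³ + 27b² = 4·11³ + 27·6² = 4·1331 + 27·36 ≡ 6 (mod 17). Nonzero ⇒ E is nonsingular.
For each x ∈ F_17, compute rhs = x³ + 11·x + 6 mod 17, then count y ∈ F_17 with y² ≡ rhs.
  x = 0: rhs = 6, matching y values: none (0 points).
  x = 1: rhs = 1, matching y values: 1, 16 (2 points).
  x = 2: rhs = 2, matching y values: 6, 11 (2 points).
  x = 3: rhs = 15, matching y values: 7, 10 (2 points).
  x = 4: rhs = 12, matching y values: none (0 points).
  x = 5: rhs = 16, matching y values: 4, 13 (2 points).
  x = 6: rhs = 16, matching y values: 4, 13 (2 points).
  x = 7: rhs = 1, matching y values: 1, 16 (2 points).
  x = 8: rhs = 11, matching y values: none (0 points).
  x = 9: rhs = 1, matching y values: 1, 16 (2 points).
  x = 10: rhs = 11, matching y values: none (0 points).
  x = 11: rhs = 13, matching y values: 8, 9 (2 points).
  x = 12: rhs = 13, matching y values: 8, 9 (2 points).
  x = 13: rhs = 0, matching y values: 0 (1 points).
  x = 14: rhs = 14, matching y values: none (0 points).
  x = 15: rhs = 10, matching y values: none (0 points).
  x = 16: rhs = 11, matching y values: none (0 points).
Total affine count: 19.
Full point count |E(F_17)| = 19 + 1 = 20.
Hasse bound: |20 − (17+1)| = |2| = 2 ≤ 2√17 ≈ 8.2462 ✓.
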